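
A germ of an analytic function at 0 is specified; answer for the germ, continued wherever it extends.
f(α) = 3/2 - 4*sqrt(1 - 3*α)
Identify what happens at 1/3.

The point is an algebraic (square-root) branch point.

The term (-4)*sqrt(1 - α/(1/3)) has argument 1 - 1/3/(1/3) = 0 at 1/3: a square-root (algebraic, two-sheeted) branch point; the remaining terms are analytic or single-valued there.


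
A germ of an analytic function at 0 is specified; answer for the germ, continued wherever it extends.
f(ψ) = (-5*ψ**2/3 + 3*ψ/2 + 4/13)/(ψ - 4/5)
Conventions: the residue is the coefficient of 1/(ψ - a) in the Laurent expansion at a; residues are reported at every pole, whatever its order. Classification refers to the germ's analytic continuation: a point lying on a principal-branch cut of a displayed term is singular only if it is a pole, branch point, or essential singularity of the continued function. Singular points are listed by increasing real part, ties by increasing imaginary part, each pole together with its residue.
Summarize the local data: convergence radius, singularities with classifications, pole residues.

Radius of convergence at 0: 4/5.
At 4/5: a pole of order 1; residue 86/195.

Denominator factor (ψ - 4/5): pole of order 1 at 4/5, modulus 4/5.
The radius of convergence is the smallest modulus among the singular points: 4/5.
At the order-1 pole 4/5 set g(ψ) = (ψ - (4/5))*f(ψ) = -5*ψ**2/3 + 3*ψ/2 + 4/13.
Simple pole: residue = g(a) at a = 4/5, which is 86/195.


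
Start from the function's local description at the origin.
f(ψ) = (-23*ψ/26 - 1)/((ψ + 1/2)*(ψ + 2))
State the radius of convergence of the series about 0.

Denominator factor (ψ + 1/2): pole of order 1 at -1/2, modulus 1/2.
Denominator factor (ψ + 2): pole of order 1 at -2, modulus 2.
The radius of convergence is the smallest modulus among the singular points: 1/2.

The radius of convergence is 1/2.


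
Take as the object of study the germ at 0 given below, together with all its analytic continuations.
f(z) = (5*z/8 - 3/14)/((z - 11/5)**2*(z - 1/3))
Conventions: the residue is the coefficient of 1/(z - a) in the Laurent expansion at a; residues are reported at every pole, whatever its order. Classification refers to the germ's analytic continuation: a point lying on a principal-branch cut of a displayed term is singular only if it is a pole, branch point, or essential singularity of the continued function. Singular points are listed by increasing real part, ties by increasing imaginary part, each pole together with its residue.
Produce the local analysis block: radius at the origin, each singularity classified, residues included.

Radius of convergence at 0: 1/3.
At 1/3: a pole of order 1; residue -75/43904.
At 11/5: a pole of order 2; residue 75/43904.

Denominator factor (z - 1/3): pole of order 1 at 1/3, modulus 1/3.
Denominator factor (z - 11/5)^2: pole of order 2 at 11/5, modulus 11/5.
The radius of convergence is the smallest modulus among the singular points: 1/3.
At the order-1 pole 1/3 set g(z) = (z - (1/3))*f(z) = (5*z/8 - 3/14)/(z - 11/5)**2.
Simple pole: residue = g(a) at a = 1/3, which is -75/43904.
At the order-2 pole 11/5 set g(z) = (z - (11/5))^2*f(z) = (5*z/8 - 3/14)/(z - 1/3).
Order-2 pole: residue = g'(a); g'(11/5) = 75/43904, so the residue is 75/43904.
List the singular points by increasing real part (a conjugate pair: the negative imaginary part first).


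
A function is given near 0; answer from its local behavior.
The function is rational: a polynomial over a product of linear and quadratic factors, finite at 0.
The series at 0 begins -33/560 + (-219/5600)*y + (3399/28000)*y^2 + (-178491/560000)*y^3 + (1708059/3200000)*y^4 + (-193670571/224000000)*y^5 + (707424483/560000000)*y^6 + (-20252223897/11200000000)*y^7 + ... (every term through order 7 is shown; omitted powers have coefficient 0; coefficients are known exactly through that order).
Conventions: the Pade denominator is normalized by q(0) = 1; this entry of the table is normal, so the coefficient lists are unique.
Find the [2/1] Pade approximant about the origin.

Taylor coefficients needed (read off): a_0 = -33/560, a_1 = -219/5600, a_2 = 3399/28000, a_3 = -178491/560000.
Write the denominator as Q(y) = 1 + q1*y. Requiring Q*f - P = O(y^4) with deg P <= 2 kills the coefficients of y^3..y^3 in Q*f:
  y^3: a_3 + q1*a_2 = 0, i.e. -178491/560000 + (3399/28000)*q1 = 0.
Solving this linear system: q1 = 59497/22660.
The numerator is Q*f truncated at degree 2: P0 = a_0 = -33/560; P1 = a_1 + q1*a_0 = -44721/230720; P2 = a_2 + q1*a_1 = 94977/5075840.

The Pade approximant has numerator coefficients [-33/560, -44721/230720, 94977/5075840]; denominator coefficients [1, 59497/22660].


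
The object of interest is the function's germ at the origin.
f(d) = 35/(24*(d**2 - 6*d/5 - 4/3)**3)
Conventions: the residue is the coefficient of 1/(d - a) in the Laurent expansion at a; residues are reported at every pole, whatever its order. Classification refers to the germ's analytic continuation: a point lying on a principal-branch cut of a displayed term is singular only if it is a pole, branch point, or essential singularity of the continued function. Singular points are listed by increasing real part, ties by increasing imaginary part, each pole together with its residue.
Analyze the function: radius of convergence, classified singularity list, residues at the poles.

Denominator factor (d**2 - 6*d/5 - 4/3)^3: discriminant 508/75, real irrational roots 3/5 + (1/15)*sqrt(381) and 3/5 - (1/15)*sqrt(381); poles of order 3, moduli 3/5 + (1/15)*sqrt(381) and -3/5 + (1/15)*sqrt(381).
The radius of convergence is the smallest modulus among the singular points: -3/5 + (1/15)*sqrt(381).
The factor d**2 - 6*d/5 - 4/3 splits as (d - a)(d - a') with a = 3/5 - (1/15)*sqrt(381), a' = 3/5 + (1/15)*sqrt(381). At the order-3 pole a set g(d) = (d - a)^3*f(d) = [35/24] / (d - a')^3.
Order-3 pole: residue = g''(a)/2; g''(3/5 - (1/15)*sqrt(381)) = -(984375/131096512)*sqrt(381), so the residue is -(984375/262193024)*sqrt(381).
The factor d**2 - 6*d/5 - 4/3 splits as (d - a)(d - a') with a = 3/5 + (1/15)*sqrt(381), a' = 3/5 - (1/15)*sqrt(381). At the order-3 pole a set g(d) = (d - a)^3*f(d) = [35/24] / (d - a')^3.
Order-3 pole: residue = g''(a)/2; g''(3/5 + (1/15)*sqrt(381)) = (984375/131096512)*sqrt(381), so the residue is (984375/262193024)*sqrt(381).
List the singular points by increasing real part (a conjugate pair: the negative imaginary part first).

Radius of convergence at 0: -3/5 + (1/15)*sqrt(381).
At 3/5 - (1/15)*sqrt(381): a pole of order 3; residue -(984375/262193024)*sqrt(381).
At 3/5 + (1/15)*sqrt(381): a pole of order 3; residue (984375/262193024)*sqrt(381).


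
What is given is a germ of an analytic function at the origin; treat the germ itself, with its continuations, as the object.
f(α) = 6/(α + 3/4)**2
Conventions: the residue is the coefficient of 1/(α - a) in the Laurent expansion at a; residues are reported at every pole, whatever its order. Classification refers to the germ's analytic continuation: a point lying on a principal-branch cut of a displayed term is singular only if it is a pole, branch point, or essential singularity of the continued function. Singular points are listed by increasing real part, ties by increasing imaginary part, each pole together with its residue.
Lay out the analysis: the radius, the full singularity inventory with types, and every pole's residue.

Denominator factor (α + 3/4)^2: pole of order 2 at -3/4, modulus 3/4.
The radius of convergence is the smallest modulus among the singular points: 3/4.
At the order-2 pole -3/4 set g(α) = (α - (-3/4))^2*f(α) = 6.
Order-2 pole: residue = g'(a); g'(-3/4) = 0, so the residue is 0.

Radius of convergence at 0: 3/4.
At -3/4: a pole of order 2; residue 0.


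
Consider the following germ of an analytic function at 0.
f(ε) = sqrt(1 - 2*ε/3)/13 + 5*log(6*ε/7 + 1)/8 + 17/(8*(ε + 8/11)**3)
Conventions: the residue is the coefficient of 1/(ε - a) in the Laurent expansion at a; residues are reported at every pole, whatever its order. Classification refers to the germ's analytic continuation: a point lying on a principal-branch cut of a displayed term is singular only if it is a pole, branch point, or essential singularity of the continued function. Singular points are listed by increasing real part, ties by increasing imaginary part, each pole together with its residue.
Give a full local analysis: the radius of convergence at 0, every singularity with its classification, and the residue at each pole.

Radius of convergence at 0: 8/11.
At -7/6: a logarithmic branch point.
At -8/11: a pole of order 3; residue 0.
At 3/2: an algebraic (square-root) branch point.

Denominator factor (ε + 8/11)^3: pole of order 3 at -8/11, modulus 8/11.
Branch term (1/13)*sqrt(1 - ε/(3/2)): its argument vanishes at ε = 3/2, a square-root branch point, modulus 3/2.
Branch term (5/8)*log(1 - ε/(-7/6)): its argument vanishes at ε = -7/6, a logarithmic branch point, modulus 7/6.
The radius of convergence is the smallest modulus among the singular points: 8/11.
The branch terms are analytic at -8/11 and contribute nothing to the residue; only the rational part matters.
At the order-3 pole -8/11 set g(ε) = (ε - (-8/11))^3*(rational part) = 17/8.
Order-3 pole: residue = g''(a)/2; g''(-8/11) = 0, so the residue is 0.
List the singular points by increasing real part (a conjugate pair: the negative imaginary part first).


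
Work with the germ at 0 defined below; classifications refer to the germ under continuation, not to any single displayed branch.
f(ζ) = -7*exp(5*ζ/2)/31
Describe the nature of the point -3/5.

The point is a regular point.

There is no denominator, hence no pole anywhere.
The factor exp(5*ζ/2) is entire.
So the germ continues analytically to -3/5.


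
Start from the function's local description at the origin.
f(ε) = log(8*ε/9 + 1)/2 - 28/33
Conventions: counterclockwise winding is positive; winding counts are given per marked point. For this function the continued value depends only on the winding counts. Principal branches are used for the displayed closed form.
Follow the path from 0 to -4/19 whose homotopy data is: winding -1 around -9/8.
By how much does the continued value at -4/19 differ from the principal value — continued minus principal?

The rational part is single-valued and drops out of the difference; each branch term changes only by its own monodromy.
(1/2)*log(1 - ε/(-9/8)): each positive loop around -9/8 adds 2*pi*i to the log, so winding -1 contributes (1/2)*(-1)*2*pi*i = -pi*i.
Summing the contributions at ε = -4/19 gives -pi*i.

Continued minus principal equals -pi*i.


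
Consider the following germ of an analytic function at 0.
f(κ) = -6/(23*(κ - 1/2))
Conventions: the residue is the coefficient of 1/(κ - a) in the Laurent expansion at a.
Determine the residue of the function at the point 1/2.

At the order-1 pole 1/2 set g(κ) = (κ - (1/2))*f(κ) = -6/23.
Simple pole: residue = g(a) at a = 1/2, which is -6/23.

The residue is -6/23.


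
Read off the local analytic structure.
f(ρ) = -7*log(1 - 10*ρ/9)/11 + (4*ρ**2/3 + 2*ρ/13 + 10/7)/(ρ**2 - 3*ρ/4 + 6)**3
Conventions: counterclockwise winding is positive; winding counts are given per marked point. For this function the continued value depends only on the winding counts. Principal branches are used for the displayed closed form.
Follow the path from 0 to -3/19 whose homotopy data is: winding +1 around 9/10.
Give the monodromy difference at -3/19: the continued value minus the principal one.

Continued minus principal equals -(14/11)*pi*i.

The rational part is single-valued and drops out of the difference; each branch term changes only by its own monodromy.
(-7/11)*log(1 - ρ/(9/10)): each positive loop around 9/10 adds 2*pi*i to the log, so winding +1 contributes (-7/11)*(1)*2*pi*i = -(14/11)*pi*i.
Summing the contributions at ρ = -3/19 gives -(14/11)*pi*i.


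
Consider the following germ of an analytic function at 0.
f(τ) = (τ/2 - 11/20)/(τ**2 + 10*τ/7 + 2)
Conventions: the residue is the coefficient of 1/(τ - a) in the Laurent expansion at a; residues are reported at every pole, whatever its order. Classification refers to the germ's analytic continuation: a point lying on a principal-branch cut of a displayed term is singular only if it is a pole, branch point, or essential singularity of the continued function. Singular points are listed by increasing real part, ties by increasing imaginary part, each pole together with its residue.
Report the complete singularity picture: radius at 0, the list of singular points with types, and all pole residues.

Denominator factor (τ**2 + 10*τ/7 + 2): discriminant -292/49, complex-conjugate roots (-5/7) + ((1/7)*sqrt(73))*i and (-5/7) - ((1/7)*sqrt(73))*i; poles of order 1, moduli sqrt(2) and sqrt(2).
The radius of convergence is the smallest modulus among the singular points: sqrt(2).
The factor τ**2 + 10*τ/7 + 2 splits as (τ - a)(τ - a') with a = (-5/7) - ((1/7)*sqrt(73))*i, a' = (-5/7) + ((1/7)*sqrt(73))*i. At the order-1 pole a set g(τ) = (τ - a)*f(τ) = [τ/2 - 11/20] / (τ - a').
Simple pole: residue = g(a) at a = (-5/7) - ((1/7)*sqrt(73))*i, which is (1/4) - ((127/2920)*sqrt(73))*i.
The factor τ**2 + 10*τ/7 + 2 splits as (τ - a)(τ - a') with a = (-5/7) + ((1/7)*sqrt(73))*i, a' = (-5/7) - ((1/7)*sqrt(73))*i. At the order-1 pole a set g(τ) = (τ - a)*f(τ) = [τ/2 - 11/20] / (τ - a').
Simple pole: residue = g(a) at a = (-5/7) + ((1/7)*sqrt(73))*i, which is (1/4) + ((127/2920)*sqrt(73))*i.
List the singular points by increasing real part (a conjugate pair: the negative imaginary part first).

Radius of convergence at 0: sqrt(2).
At (-5/7) - ((1/7)*sqrt(73))*i: a pole of order 1; residue (1/4) - ((127/2920)*sqrt(73))*i.
At (-5/7) + ((1/7)*sqrt(73))*i: a pole of order 1; residue (1/4) + ((127/2920)*sqrt(73))*i.


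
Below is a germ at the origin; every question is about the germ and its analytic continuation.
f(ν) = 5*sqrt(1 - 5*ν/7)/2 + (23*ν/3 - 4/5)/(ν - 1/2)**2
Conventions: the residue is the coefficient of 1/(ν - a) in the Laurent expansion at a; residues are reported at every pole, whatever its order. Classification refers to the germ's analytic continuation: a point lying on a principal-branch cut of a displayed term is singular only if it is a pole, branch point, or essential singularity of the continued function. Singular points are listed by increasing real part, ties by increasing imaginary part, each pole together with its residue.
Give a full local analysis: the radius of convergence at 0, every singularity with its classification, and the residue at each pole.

Denominator factor (ν - 1/2)^2: pole of order 2 at 1/2, modulus 1/2.
Branch term (5/2)*sqrt(1 - ν/(7/5)): its argument vanishes at ν = 7/5, a square-root branch point, modulus 7/5.
The radius of convergence is the smallest modulus among the singular points: 1/2.
The branch term is analytic at 1/2 and contributes nothing to the residue; only the rational part matters.
At the order-2 pole 1/2 set g(ν) = (ν - (1/2))^2*(rational part) = 23*ν/3 - 4/5.
Order-2 pole: residue = g'(a); g'(1/2) = 23/3, so the residue is 23/3.
List the singular points by increasing real part (a conjugate pair: the negative imaginary part first).

Radius of convergence at 0: 1/2.
At 1/2: a pole of order 2; residue 23/3.
At 7/5: an algebraic (square-root) branch point.


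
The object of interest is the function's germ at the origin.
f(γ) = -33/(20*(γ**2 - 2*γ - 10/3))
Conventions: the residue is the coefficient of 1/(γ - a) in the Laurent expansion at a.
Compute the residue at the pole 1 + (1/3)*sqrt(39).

The residue is -(33/520)*sqrt(39).

The factor γ**2 - 2*γ - 10/3 splits as (γ - a)(γ - a') with a = 1 + (1/3)*sqrt(39), a' = 1 - (1/3)*sqrt(39). At the order-1 pole a set g(γ) = (γ - a)*f(γ) = [-33/20] / (γ - a').
Simple pole: residue = g(a) at a = 1 + (1/3)*sqrt(39), which is -(33/520)*sqrt(39).


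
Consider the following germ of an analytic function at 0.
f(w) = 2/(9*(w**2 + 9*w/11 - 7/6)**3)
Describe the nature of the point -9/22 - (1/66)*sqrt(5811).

The point is a pole of order 3.

The denominator factor w**2 + 9*w/11 - 7/6 vanishes at -9/22 - (1/66)*sqrt(5811) and appears to the power 3; the numerator there equals 2/9, nonzero, and no other factor vanishes.
Hence a pole whose order is the multiplicity, 3.


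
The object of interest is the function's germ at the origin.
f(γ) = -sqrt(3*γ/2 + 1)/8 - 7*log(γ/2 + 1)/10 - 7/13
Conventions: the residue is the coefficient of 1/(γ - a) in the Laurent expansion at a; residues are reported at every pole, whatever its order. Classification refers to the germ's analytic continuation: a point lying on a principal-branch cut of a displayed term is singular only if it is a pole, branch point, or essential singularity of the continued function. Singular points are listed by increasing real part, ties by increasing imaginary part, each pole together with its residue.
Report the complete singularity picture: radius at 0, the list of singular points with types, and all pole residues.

Branch term (-1/8)*sqrt(1 - γ/(-2/3)): its argument vanishes at γ = -2/3, a square-root branch point, modulus 2/3.
Branch term (-7/10)*log(1 - γ/(-2)): its argument vanishes at γ = -2, a logarithmic branch point, modulus 2.
The radius of convergence is the smallest modulus among the singular points: 2/3.
List the singular points by increasing real part (a conjugate pair: the negative imaginary part first).

Radius of convergence at 0: 2/3.
At -2: a logarithmic branch point.
At -2/3: an algebraic (square-root) branch point.


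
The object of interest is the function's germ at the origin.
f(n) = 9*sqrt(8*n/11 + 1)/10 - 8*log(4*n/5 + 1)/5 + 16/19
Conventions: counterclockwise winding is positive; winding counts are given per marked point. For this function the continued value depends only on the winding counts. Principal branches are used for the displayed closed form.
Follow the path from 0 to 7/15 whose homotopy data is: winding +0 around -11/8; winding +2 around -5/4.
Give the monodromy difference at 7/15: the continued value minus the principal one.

The rational part is single-valued and drops out of the difference; each branch term changes only by its own monodromy.
(-8/5)*log(1 - n/(-5/4)): each positive loop around -5/4 adds 2*pi*i to the log, so winding +2 contributes (-8/5)*(2)*2*pi*i = -(32/5)*pi*i.
(9/10)*sqrt(1 - n/(-11/8)): winding +0 is even, the square root returns to the same sheet, contribution 0.
Summing the contributions at n = 7/15 gives -(32/5)*pi*i.

Continued minus principal equals -(32/5)*pi*i.


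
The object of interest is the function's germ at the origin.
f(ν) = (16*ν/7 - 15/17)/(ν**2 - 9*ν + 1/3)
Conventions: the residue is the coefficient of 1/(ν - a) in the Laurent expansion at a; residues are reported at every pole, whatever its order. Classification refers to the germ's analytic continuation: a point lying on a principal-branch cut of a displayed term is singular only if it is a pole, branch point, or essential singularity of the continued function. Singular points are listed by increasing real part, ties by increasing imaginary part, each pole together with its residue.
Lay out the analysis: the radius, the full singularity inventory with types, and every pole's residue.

Denominator factor (ν**2 - 9*ν + 1/3): discriminant 239/3, real irrational roots 9/2 + (1/6)*sqrt(717) and 9/2 - (1/6)*sqrt(717); poles of order 1, moduli 9/2 + (1/6)*sqrt(717) and 9/2 - (1/6)*sqrt(717).
The radius of convergence is the smallest modulus among the singular points: 9/2 - (1/6)*sqrt(717).
The factor ν**2 - 9*ν + 1/3 splits as (ν - a)(ν - a') with a = 9/2 - (1/6)*sqrt(717), a' = 9/2 + (1/6)*sqrt(717). At the order-1 pole a set g(ν) = (ν - a)*f(ν) = [16*ν/7 - 15/17] / (ν - a').
Simple pole: residue = g(a) at a = 9/2 - (1/6)*sqrt(717), which is 8/7 - (1119/28441)*sqrt(717).
The factor ν**2 - 9*ν + 1/3 splits as (ν - a)(ν - a') with a = 9/2 + (1/6)*sqrt(717), a' = 9/2 - (1/6)*sqrt(717). At the order-1 pole a set g(ν) = (ν - a)*f(ν) = [16*ν/7 - 15/17] / (ν - a').
Simple pole: residue = g(a) at a = 9/2 + (1/6)*sqrt(717), which is 8/7 + (1119/28441)*sqrt(717).
List the singular points by increasing real part (a conjugate pair: the negative imaginary part first).

Radius of convergence at 0: 9/2 - (1/6)*sqrt(717).
At 9/2 - (1/6)*sqrt(717): a pole of order 1; residue 8/7 - (1119/28441)*sqrt(717).
At 9/2 + (1/6)*sqrt(717): a pole of order 1; residue 8/7 + (1119/28441)*sqrt(717).


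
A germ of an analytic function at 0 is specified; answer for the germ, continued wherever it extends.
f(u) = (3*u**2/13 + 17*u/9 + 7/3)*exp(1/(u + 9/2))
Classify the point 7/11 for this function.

There is no denominator, hence no pole anywhere.
The essential point of exp(1/(u - (-9/2))) is -9/2, not 7/11.
So the germ continues analytically to 7/11.

The point is a regular point.


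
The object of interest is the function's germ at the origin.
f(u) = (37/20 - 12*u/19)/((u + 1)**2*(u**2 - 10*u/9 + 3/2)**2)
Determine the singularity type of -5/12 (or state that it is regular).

The point is a regular point.

Denominator factors: u + 1 = 7/12 at u = -5/12; u**2 - 10*u/9 + 3/2 = 923/432 at u = -5/12 — none vanishes.
So the germ continues analytically to -5/12.


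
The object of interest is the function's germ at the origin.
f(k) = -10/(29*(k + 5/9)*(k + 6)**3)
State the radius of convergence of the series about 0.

The radius of convergence is 5/9.

Denominator factor (k + 5/9): pole of order 1 at -5/9, modulus 5/9.
Denominator factor (k + 6)^3: pole of order 3 at -6, modulus 6.
The radius of convergence is the smallest modulus among the singular points: 5/9.


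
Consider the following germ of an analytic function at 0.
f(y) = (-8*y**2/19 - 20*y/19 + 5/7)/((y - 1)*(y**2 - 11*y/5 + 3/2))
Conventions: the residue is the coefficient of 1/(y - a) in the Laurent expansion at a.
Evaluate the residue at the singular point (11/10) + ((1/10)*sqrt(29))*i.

The factor y**2 - 11*y/5 + 3/2 splits as (y - a)(y - a') with a = (11/10) + ((1/10)*sqrt(29))*i, a' = (11/10) - ((1/10)*sqrt(29))*i. At the order-1 pole a set g(y) = (y - a)*f(y) = [(-8*y**2/19 - 20*y/19 + 5/7)/(y - 1)] / (y - a').
Simple pole: residue = g(a) at a = (11/10) + ((1/10)*sqrt(29))*i, which is (421/399) + ((4369/11571)*sqrt(29))*i.

The residue is (421/399) + ((4369/11571)*sqrt(29))*i.


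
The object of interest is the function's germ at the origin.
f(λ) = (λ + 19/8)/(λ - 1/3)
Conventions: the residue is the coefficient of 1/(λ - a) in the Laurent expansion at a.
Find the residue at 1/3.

The residue is 65/24.

At the order-1 pole 1/3 set g(λ) = (λ - (1/3))*f(λ) = λ + 19/8.
Simple pole: residue = g(a) at a = 1/3, which is 65/24.


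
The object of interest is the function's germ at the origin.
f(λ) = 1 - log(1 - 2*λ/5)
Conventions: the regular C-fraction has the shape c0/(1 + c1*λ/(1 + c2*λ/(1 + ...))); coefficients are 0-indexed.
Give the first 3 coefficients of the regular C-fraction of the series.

The regular C-fraction coefficients are [1, -2/5, 1/5].

Taylor coefficients (expand at 0): a_0 = 1, a_1 = 2/5, a_2 = 2/25.
c0 = a_0 = 1. Peel one level at a time: if S = 1 + c*λ/S' with S'(0) = 1, then c is the λ-coefficient of S and S' = c*λ/(S - 1).
S_1 = c0/f = 1 + (-2/5)*λ + (2/25)*λ^2 + ...; c1 = -2/5.
S_2 = c1*λ/(S_1 - 1) = 1 + (1/5)*λ + ...; c2 = 1/5.


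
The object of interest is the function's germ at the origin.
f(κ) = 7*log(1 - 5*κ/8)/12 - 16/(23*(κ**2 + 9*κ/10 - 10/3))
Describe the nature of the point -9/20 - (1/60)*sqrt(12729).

The point is a pole of order 1.

The denominator factor κ**2 + 9*κ/10 - 10/3 vanishes at -9/20 - (1/60)*sqrt(12729) and appears to the power 1; the numerator there equals -16/23, nonzero, and no other factor vanishes.
The branch terms are analytic at this point.
Hence a pole whose order is the multiplicity, 1.


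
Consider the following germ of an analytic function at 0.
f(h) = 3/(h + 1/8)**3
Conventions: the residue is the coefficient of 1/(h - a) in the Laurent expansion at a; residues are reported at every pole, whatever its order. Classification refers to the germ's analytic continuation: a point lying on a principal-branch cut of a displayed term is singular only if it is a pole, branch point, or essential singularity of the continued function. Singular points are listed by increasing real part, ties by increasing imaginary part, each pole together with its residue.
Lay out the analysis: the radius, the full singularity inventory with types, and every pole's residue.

Radius of convergence at 0: 1/8.
At -1/8: a pole of order 3; residue 0.

Denominator factor (h + 1/8)^3: pole of order 3 at -1/8, modulus 1/8.
The radius of convergence is the smallest modulus among the singular points: 1/8.
At the order-3 pole -1/8 set g(h) = (h - (-1/8))^3*f(h) = 3.
Order-3 pole: residue = g''(a)/2; g''(-1/8) = 0, so the residue is 0.


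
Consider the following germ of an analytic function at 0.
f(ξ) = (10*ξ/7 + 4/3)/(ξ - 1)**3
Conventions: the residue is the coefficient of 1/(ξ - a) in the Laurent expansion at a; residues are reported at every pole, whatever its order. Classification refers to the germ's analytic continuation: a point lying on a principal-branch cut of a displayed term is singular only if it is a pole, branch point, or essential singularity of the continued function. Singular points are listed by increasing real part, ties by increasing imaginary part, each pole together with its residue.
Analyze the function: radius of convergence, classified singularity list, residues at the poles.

Denominator factor (ξ - 1)^3: pole of order 3 at 1, modulus 1.
The radius of convergence is the smallest modulus among the singular points: 1.
At the order-3 pole 1 set g(ξ) = (ξ - (1))^3*f(ξ) = 10*ξ/7 + 4/3.
Order-3 pole: residue = g''(a)/2; g''(1) = 0, so the residue is 0.

Radius of convergence at 0: 1.
At 1: a pole of order 3; residue 0.


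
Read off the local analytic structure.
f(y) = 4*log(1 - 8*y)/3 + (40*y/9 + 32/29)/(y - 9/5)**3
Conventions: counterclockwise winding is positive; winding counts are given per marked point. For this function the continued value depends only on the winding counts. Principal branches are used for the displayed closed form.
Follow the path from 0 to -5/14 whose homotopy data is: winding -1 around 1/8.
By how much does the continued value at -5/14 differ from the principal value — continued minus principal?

Continued minus principal equals -(8/3)*pi*i.

The rational part is single-valued and drops out of the difference; each branch term changes only by its own monodromy.
(4/3)*log(1 - y/(1/8)): each positive loop around 1/8 adds 2*pi*i to the log, so winding -1 contributes (4/3)*(-1)*2*pi*i = -(8/3)*pi*i.
Summing the contributions at y = -5/14 gives -(8/3)*pi*i.


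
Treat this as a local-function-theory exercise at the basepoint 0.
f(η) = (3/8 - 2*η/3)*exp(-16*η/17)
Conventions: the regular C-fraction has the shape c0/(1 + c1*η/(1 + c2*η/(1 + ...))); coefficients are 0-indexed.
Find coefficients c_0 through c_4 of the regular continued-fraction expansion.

The regular C-fraction coefficients are [3/8, 416/153, -3860/1989, 29124/213265, -12044656/39814935].

Taylor coefficients (expand at 0): a_0 = 3/8, a_1 = -52/51, a_2 = 688/867, a_3 = -5120/14739, a_4 = 78848/751689.
c0 = a_0 = 3/8. Peel one level at a time: if S = 1 + c*η/S' with S'(0) = 1, then c is the η-coefficient of S and S' = c*η/(S - 1).
S_1 = c0/f = 1 + (416/153)*η + (123520/23409)*η^2 + ...; c1 = 416/153.
S_2 = c1*η/(S_1 - 1) = 1 + (-3860/1989)*η + (12944/48841)*η^2 + ...; c2 = -3860/1989.
S_3 = c2*η/(S_2 - 1) = 1 + (29124/213265)*η + (11118144/269124025)*η^2 + ...; c3 = 29124/213265.
S_4 = c3*η/(S_3 - 1) = 1 + (-12044656/39814935)*η + ...; c4 = -12044656/39814935.


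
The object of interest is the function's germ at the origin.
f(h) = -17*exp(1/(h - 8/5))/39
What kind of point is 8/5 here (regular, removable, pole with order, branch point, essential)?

The point is an essential singularity.

The exponent 1/(h - (8/5)) has a pole at 8/5, so exp(1/(h - (8/5))) takes every nonzero value near it: an essential singularity (not a pole of any order).


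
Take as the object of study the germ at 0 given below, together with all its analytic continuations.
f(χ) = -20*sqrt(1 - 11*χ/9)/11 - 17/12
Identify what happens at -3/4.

There is no denominator, hence no pole anywhere.
Branch term sqrt(1 - χ/(9/11)): argument at -3/4 is 23/12, nonzero, so -3/4 is not its branch point (a point on a principal cut is still regular for the continued germ).
So the germ continues analytically to -3/4.

The point is a regular point.


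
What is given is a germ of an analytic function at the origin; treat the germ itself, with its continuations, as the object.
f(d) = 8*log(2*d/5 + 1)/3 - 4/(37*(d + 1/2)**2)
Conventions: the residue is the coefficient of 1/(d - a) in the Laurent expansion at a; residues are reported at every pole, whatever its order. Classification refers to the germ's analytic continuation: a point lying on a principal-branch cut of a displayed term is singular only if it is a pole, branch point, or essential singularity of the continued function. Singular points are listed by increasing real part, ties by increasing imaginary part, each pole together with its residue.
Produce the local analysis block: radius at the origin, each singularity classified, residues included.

Radius of convergence at 0: 1/2.
At -5/2: a logarithmic branch point.
At -1/2: a pole of order 2; residue 0.

Denominator factor (d + 1/2)^2: pole of order 2 at -1/2, modulus 1/2.
Branch term (8/3)*log(1 - d/(-5/2)): its argument vanishes at d = -5/2, a logarithmic branch point, modulus 5/2.
The radius of convergence is the smallest modulus among the singular points: 1/2.
The branch term is analytic at -1/2 and contributes nothing to the residue; only the rational part matters.
At the order-2 pole -1/2 set g(d) = (d - (-1/2))^2*(rational part) = -4/37.
Order-2 pole: residue = g'(a); g'(-1/2) = 0, so the residue is 0.
List the singular points by increasing real part (a conjugate pair: the negative imaginary part first).


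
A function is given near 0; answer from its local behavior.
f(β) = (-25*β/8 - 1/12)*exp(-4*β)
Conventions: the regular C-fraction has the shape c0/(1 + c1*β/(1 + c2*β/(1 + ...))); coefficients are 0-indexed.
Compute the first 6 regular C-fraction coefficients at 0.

Taylor coefficients (expand at 0): a_0 = -1/12, a_1 = -67/24, a_2 = 71/6, a_3 = -217/9, a_4 = 292/9, a_5 = -1468/45.
c0 = a_0 = -1/12. Peel one level at a time: if S = 1 + c*β/S' with S'(0) = 1, then c is the β-coefficient of S and S' = c*β/(S - 1).
S_1 = c0/f = 1 + (-67/2)*β + (5057/4)*β^2 + ...; c1 = -67/2.
S_2 = c1*β/(S_1 - 1) = 1 + (5057/134)*β + (125656/13467)*β^2 + ...; c2 = 5057/134.
S_3 = c2*β/(S_2 - 1) = 1 + (-251312/1016457)*β + (-74746304/230159241)*β^2 + ...; c3 = -251312/1016457.
S_4 = c3*β/(S_3 - 1) = 1 + (-313000148/238290897)*β + (1590257596/3700647735)*β^2 + ...; c4 = -313000148/238290897.
S_5 = c4*β/(S_4 - 1) = 1 + (30007211429/91721890385)*β + ...; c5 = 30007211429/91721890385.

The regular C-fraction coefficients are [-1/12, -67/2, 5057/134, -251312/1016457, -313000148/238290897, 30007211429/91721890385].


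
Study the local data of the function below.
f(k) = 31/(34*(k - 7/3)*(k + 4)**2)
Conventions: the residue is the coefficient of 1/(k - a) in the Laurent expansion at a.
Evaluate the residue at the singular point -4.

The residue is -279/12274.

At the order-2 pole -4 set g(k) = (k - (-4))^2*f(k) = 31/(34*(k - 7/3)).
Order-2 pole: residue = g'(a); g'(-4) = -279/12274, so the residue is -279/12274.


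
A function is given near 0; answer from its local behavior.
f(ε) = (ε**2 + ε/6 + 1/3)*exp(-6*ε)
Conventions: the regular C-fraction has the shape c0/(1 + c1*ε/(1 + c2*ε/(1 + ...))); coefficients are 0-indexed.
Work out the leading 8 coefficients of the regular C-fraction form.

Taylor coefficients (expand at 0): a_0 = 1/3, a_1 = -11/6, a_2 = 6, a_3 = -15, a_4 = 30, a_5 = -243/5, a_6 = 324/5, a_7 = -2538/35.
c0 = a_0 = 1/3. Peel one level at a time: if S = 1 + c*ε/S' with S'(0) = 1, then c is the ε-coefficient of S and S' = c*ε/(S - 1).
S_1 = c0/f = 1 + (11/2)*ε + (49/4)*ε^2 + ...; c1 = 11/2.
S_2 = c1*ε/(S_1 - 1) = 1 + (-49/22)*ε + (306/121)*ε^2 + ...; c2 = -49/22.
S_3 = c2*ε/(S_2 - 1) = 1 + (612/539)*ε + (792/2401)*ε^2 + ...; c3 = 612/539.
S_4 = c3*ε/(S_3 - 1) = 1 + (-242/833)*ε + (1397/1445)*ε^2 + ...; c4 = -242/833.
S_5 = c4*ε/(S_4 - 1) = 1 + (6223/1870)*ε + (88641/12100)*ε^2 + ...; c5 = 6223/1870.
S_6 = c5*ε/(S_5 - 1) = 1 + (-30753/13970)*ε + (1439271/564515)*ε^2 + ...; c6 = -30753/13970.
S_7 = c6*ε/(S_6 - 1) = 1 + (206954/178689)*ε + ...; c7 = 206954/178689.

The regular C-fraction coefficients are [1/3, 11/2, -49/22, 612/539, -242/833, 6223/1870, -30753/13970, 206954/178689].


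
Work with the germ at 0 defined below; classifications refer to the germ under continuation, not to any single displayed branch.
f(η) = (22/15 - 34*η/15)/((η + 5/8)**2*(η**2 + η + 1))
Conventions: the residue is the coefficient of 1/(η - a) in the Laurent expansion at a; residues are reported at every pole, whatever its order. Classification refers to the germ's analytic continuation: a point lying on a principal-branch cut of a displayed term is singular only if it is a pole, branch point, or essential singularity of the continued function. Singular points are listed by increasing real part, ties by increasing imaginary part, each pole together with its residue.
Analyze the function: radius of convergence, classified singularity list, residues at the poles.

Radius of convergence at 0: 5/8.
At -5/8: a pole of order 2; residue -62336/36015.
At (-1/2) - ((1/2)*sqrt(3))*i: a pole of order 1; residue (31168/36015) - ((15936/12005)*sqrt(3))*i.
At (-1/2) + ((1/2)*sqrt(3))*i: a pole of order 1; residue (31168/36015) + ((15936/12005)*sqrt(3))*i.


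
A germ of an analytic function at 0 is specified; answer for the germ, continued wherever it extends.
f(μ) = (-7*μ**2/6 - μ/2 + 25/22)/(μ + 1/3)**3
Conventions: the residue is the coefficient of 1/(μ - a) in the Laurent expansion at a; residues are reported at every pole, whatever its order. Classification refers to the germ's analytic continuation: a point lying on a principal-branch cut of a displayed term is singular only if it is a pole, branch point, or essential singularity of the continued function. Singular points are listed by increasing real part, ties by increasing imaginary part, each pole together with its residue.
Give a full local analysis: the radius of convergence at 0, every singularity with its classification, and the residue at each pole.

Denominator factor (μ + 1/3)^3: pole of order 3 at -1/3, modulus 1/3.
The radius of convergence is the smallest modulus among the singular points: 1/3.
At the order-3 pole -1/3 set g(μ) = (μ - (-1/3))^3*f(μ) = -7*μ**2/6 - μ/2 + 25/22.
Order-3 pole: residue = g''(a)/2; g''(-1/3) = -7/3, so the residue is -7/6.

Radius of convergence at 0: 1/3.
At -1/3: a pole of order 3; residue -7/6.


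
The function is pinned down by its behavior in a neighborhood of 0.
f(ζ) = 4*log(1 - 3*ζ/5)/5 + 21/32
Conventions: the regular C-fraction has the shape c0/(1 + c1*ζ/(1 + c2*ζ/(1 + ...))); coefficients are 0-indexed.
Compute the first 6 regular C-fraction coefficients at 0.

Taylor coefficients (expand at 0): a_0 = 21/32, a_1 = -12/25, a_2 = -18/125, a_3 = -36/625, a_4 = -81/3125, a_5 = -972/78125.
c0 = a_0 = 21/32. Peel one level at a time: if S = 1 + c*ζ/S' with S'(0) = 1, then c is the ζ-coefficient of S and S' = c*ζ/(S - 1).
S_1 = c0/f = 1 + (128/175)*ζ + (23104/30625)*ζ^2 + ...; c1 = 128/175.
S_2 = c1*ζ/(S_1 - 1) = 1 + (-361/350)*ζ + (-3/100)*ζ^2 + ...; c2 = -361/350.
S_3 = c2*ζ/(S_2 - 1) = 1 + (-21/722)*ζ + (-10269/1303210)*ζ^2 + ...; c3 = -21/722.
S_4 = c3*ζ/(S_3 - 1) = 1 + (-489/1805)*ζ + (-3/125)*ζ^2 + ...; c4 = -489/1805.
S_5 = c4*ζ/(S_4 - 1) = 1 + (-361/4075)*ζ + ...; c5 = -361/4075.

The regular C-fraction coefficients are [21/32, 128/175, -361/350, -21/722, -489/1805, -361/4075].


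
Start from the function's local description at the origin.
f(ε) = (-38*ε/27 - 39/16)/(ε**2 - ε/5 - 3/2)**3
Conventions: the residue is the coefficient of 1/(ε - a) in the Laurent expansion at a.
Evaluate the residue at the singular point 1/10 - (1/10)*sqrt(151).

The residue is (3480625/247892472)*sqrt(151).

The factor ε**2 - ε/5 - 3/2 splits as (ε - a)(ε - a') with a = 1/10 - (1/10)*sqrt(151), a' = 1/10 + (1/10)*sqrt(151). At the order-3 pole a set g(ε) = (ε - a)^3*f(ε) = [-38*ε/27 - 39/16] / (ε - a')^3.
Order-3 pole: residue = g''(a)/2; g''(1/10 - (1/10)*sqrt(151)) = (3480625/123946236)*sqrt(151), so the residue is (3480625/247892472)*sqrt(151).


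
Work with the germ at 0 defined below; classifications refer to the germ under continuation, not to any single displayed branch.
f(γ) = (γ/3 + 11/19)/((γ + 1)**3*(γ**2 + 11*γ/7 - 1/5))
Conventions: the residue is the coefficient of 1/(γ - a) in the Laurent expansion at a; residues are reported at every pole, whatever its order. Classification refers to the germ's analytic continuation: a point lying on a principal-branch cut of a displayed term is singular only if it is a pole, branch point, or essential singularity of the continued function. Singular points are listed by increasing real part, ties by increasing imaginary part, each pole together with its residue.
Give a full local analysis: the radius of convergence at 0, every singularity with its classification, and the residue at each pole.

Radius of convergence at 0: -11/14 + (3/70)*sqrt(445).
At -11/14 - (3/70)*sqrt(445): a pole of order 1; residue 33775/249318 - (114695/22189302)*sqrt(445).
At -1: a pole of order 3; residue -33775/124659.
At -11/14 + (3/70)*sqrt(445): a pole of order 1; residue 33775/249318 + (114695/22189302)*sqrt(445).


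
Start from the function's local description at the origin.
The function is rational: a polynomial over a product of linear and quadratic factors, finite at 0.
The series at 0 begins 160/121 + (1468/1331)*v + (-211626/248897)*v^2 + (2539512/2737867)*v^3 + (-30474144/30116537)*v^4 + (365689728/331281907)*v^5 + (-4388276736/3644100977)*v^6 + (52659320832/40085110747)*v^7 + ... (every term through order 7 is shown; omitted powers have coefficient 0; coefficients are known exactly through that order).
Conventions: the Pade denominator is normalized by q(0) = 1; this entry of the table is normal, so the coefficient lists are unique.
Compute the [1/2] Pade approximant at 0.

Taylor coefficients needed (read off): a_0 = 160/121, a_1 = 1468/1331, a_2 = -211626/248897, a_3 = 2539512/2737867.
Write the denominator as Q(v) = 1 + q1*v + q2*v^2. Requiring Q*f - P = O(v^4) with deg P <= 1 kills the coefficients of v^2..v^3 in Q*f:
  v^2: a_2 + q1*a_1 + q2*a_0 = 0, i.e. -211626/248897 + (1468/1331)*q1 + (160/121)*q2 = 0.
  v^3: a_3 + q1*a_2 + q2*a_1 = 0, i.e. 2539512/2737867 + (-211626/248897)*q1 + (1468/1331)*q2 = 0.
Solving this linear system: q1 = 740691/801086, q2 = -317439/2476084.
The numerator is Q*f truncated at degree 1: P0 = a_0 = 160/121; P1 = a_1 + q1*a_0 = 931484/400543.

The Pade approximant has numerator coefficients [160/121, 931484/400543]; denominator coefficients [1, 740691/801086, -317439/2476084].


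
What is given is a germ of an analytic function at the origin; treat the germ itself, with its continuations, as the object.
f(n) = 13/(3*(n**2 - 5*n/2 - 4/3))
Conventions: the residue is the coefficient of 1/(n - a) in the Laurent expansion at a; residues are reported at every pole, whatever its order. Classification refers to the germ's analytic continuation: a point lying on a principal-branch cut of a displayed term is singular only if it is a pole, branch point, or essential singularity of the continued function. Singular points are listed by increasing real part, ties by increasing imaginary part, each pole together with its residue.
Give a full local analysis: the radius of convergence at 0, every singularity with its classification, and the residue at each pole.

Radius of convergence at 0: -5/4 + (1/12)*sqrt(417).
At 5/4 - (1/12)*sqrt(417): a pole of order 1; residue -(26/417)*sqrt(417).
At 5/4 + (1/12)*sqrt(417): a pole of order 1; residue (26/417)*sqrt(417).

Denominator factor (n**2 - 5*n/2 - 4/3): discriminant 139/12, real irrational roots 5/4 + (1/12)*sqrt(417) and 5/4 - (1/12)*sqrt(417); poles of order 1, moduli 5/4 + (1/12)*sqrt(417) and -5/4 + (1/12)*sqrt(417).
The radius of convergence is the smallest modulus among the singular points: -5/4 + (1/12)*sqrt(417).
The factor n**2 - 5*n/2 - 4/3 splits as (n - a)(n - a') with a = 5/4 - (1/12)*sqrt(417), a' = 5/4 + (1/12)*sqrt(417). At the order-1 pole a set g(n) = (n - a)*f(n) = [13/3] / (n - a').
Simple pole: residue = g(a) at a = 5/4 - (1/12)*sqrt(417), which is -(26/417)*sqrt(417).
The factor n**2 - 5*n/2 - 4/3 splits as (n - a)(n - a') with a = 5/4 + (1/12)*sqrt(417), a' = 5/4 - (1/12)*sqrt(417). At the order-1 pole a set g(n) = (n - a)*f(n) = [13/3] / (n - a').
Simple pole: residue = g(a) at a = 5/4 + (1/12)*sqrt(417), which is (26/417)*sqrt(417).
List the singular points by increasing real part (a conjugate pair: the negative imaginary part first).
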